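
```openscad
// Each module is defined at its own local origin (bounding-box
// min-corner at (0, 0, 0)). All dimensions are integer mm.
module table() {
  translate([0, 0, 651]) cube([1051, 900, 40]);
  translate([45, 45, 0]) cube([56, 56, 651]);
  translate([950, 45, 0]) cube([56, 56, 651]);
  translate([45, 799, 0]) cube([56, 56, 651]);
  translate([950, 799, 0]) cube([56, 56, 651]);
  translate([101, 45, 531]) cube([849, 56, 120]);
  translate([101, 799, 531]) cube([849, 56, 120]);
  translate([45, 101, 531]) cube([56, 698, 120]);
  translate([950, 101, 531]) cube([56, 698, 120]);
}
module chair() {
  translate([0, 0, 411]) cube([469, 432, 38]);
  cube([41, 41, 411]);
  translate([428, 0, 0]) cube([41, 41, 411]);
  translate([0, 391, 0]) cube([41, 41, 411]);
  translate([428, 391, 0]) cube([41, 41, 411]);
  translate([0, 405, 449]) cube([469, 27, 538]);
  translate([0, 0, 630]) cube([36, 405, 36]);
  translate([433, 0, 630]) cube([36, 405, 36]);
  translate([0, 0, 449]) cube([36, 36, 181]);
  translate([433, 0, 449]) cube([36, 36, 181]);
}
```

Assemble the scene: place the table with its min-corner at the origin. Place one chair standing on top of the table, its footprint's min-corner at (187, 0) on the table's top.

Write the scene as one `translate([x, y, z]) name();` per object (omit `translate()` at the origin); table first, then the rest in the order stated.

table();
translate([187, 0, 691]) chair();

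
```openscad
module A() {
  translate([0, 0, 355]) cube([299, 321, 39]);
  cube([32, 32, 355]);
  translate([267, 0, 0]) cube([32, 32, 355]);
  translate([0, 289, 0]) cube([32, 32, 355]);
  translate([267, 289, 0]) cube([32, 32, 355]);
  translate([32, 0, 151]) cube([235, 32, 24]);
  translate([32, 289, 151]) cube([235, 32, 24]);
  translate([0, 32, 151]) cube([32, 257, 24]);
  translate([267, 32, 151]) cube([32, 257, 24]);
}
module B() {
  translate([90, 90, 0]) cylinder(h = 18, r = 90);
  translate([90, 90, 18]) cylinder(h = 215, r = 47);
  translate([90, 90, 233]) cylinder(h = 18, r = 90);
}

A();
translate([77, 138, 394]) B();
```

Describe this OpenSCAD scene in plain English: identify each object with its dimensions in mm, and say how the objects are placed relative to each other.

A is a four-legged stool. The seat is 299×321 mm, 39 mm thick, top at z = 394 mm. It stands on four square legs, each 32×32 mm in cross-section, from z = 0 to the seat underside, each flush with a corner of the seat. Four stretchers, 32 mm wide and 24 mm tall, connect adjacent legs with their undersides at z = 151 mm, each running between the inner faces of the legs it joins and aligned with the legs' outer faces on the other axis.

B is a spool: two coaxial disc flanges of radius 90 mm and thickness 18 mm, joined by a core cylinder of radius 47 mm and height 215 mm. The lower flange rests on z = 0 and the three cylinders share a vertical axis.

The spool is on top of the stool.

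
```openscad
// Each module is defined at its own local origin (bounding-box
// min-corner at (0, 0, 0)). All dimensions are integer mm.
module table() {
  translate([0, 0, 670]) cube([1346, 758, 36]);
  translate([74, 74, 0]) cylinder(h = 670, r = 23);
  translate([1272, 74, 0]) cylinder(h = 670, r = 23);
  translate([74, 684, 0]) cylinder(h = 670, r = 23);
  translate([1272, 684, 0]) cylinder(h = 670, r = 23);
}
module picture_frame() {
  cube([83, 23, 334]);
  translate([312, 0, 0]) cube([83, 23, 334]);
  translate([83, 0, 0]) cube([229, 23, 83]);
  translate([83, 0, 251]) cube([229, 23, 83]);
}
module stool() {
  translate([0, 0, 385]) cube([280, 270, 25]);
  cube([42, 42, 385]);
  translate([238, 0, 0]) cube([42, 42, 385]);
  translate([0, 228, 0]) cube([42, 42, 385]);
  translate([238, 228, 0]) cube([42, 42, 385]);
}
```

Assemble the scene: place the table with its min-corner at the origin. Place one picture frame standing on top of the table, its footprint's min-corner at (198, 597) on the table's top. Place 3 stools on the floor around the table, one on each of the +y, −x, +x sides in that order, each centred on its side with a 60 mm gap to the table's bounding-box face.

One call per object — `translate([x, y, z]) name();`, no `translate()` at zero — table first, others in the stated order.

table();
translate([198, 597, 706]) picture_frame();
translate([533, 818, 0]) stool();
translate([-340, 244, 0]) stool();
translate([1406, 244, 0]) stool();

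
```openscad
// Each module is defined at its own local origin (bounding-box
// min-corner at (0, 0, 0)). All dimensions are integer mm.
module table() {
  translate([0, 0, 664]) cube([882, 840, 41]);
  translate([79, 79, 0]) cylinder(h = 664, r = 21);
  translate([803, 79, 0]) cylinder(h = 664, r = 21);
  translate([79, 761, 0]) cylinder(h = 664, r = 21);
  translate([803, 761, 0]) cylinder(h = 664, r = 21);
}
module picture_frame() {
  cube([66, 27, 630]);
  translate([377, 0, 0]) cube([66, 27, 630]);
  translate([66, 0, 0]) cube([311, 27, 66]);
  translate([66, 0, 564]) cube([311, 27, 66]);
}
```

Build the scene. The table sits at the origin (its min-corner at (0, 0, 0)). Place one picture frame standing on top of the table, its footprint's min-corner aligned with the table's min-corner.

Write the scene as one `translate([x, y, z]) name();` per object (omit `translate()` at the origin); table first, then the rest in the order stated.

table();
translate([0, 0, 705]) picture_frame();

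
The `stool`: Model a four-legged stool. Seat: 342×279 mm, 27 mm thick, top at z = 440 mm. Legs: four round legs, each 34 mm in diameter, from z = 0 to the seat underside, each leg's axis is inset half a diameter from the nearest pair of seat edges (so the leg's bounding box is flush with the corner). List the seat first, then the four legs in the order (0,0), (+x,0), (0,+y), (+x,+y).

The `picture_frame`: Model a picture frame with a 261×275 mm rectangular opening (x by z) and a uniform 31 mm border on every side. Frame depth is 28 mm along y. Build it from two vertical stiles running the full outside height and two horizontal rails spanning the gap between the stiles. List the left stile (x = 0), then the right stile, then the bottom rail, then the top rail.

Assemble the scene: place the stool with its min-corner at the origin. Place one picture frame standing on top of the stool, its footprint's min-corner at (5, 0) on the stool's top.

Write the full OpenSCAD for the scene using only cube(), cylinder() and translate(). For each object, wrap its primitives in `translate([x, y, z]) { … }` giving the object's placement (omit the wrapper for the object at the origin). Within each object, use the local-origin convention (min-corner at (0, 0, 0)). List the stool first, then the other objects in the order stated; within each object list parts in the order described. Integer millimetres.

translate([0, 0, 413]) cube([342, 279, 27]);
translate([17, 17, 0]) cylinder(h = 413, r = 17);
translate([325, 17, 0]) cylinder(h = 413, r = 17);
translate([17, 262, 0]) cylinder(h = 413, r = 17);
translate([325, 262, 0]) cylinder(h = 413, r = 17);
translate([5, 0, 440]) {
  cube([31, 28, 337]);
  translate([292, 0, 0]) cube([31, 28, 337]);
  translate([31, 0, 0]) cube([261, 28, 31]);
  translate([31, 0, 306]) cube([261, 28, 31]);
}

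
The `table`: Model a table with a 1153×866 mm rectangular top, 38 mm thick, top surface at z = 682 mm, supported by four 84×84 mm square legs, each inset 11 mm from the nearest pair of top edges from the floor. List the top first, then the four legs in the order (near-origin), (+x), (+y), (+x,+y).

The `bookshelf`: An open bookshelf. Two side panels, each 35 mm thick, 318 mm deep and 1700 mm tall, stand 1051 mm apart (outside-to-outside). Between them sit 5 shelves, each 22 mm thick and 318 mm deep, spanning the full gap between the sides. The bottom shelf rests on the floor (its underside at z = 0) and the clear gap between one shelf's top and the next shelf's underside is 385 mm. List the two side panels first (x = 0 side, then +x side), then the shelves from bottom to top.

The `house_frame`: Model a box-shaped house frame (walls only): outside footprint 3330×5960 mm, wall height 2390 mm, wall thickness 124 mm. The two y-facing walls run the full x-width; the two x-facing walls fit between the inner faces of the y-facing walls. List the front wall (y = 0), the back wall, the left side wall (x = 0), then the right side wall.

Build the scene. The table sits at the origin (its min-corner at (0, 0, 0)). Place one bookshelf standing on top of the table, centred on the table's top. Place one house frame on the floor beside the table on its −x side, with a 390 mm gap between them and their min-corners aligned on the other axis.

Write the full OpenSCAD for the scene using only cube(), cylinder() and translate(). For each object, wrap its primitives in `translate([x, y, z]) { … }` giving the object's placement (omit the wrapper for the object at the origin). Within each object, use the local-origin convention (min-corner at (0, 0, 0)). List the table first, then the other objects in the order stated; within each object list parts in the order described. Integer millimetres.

translate([0, 0, 644]) cube([1153, 866, 38]);
translate([11, 11, 0]) cube([84, 84, 644]);
translate([1058, 11, 0]) cube([84, 84, 644]);
translate([11, 771, 0]) cube([84, 84, 644]);
translate([1058, 771, 0]) cube([84, 84, 644]);
translate([51, 274, 682]) {
  cube([35, 318, 1700]);
  translate([1016, 0, 0]) cube([35, 318, 1700]);
  translate([35, 0, 0]) cube([981, 318, 22]);
  translate([35, 0, 407]) cube([981, 318, 22]);
  translate([35, 0, 814]) cube([981, 318, 22]);
  translate([35, 0, 1221]) cube([981, 318, 22]);
  translate([35, 0, 1628]) cube([981, 318, 22]);
}
translate([-3720, 0, 0]) {
  cube([3330, 124, 2390]);
  translate([0, 5836, 0]) cube([3330, 124, 2390]);
  translate([0, 124, 0]) cube([124, 5712, 2390]);
  translate([3206, 124, 0]) cube([124, 5712, 2390]);
}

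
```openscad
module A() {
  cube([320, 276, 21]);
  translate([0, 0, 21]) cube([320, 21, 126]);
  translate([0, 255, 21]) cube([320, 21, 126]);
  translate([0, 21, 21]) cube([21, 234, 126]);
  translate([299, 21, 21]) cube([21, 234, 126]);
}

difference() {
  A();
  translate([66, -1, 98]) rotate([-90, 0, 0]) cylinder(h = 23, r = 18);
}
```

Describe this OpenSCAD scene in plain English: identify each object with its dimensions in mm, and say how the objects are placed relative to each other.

A is an open-topped rectangular box: outside dimensions 320×276×147 mm, with a uniform wall and base thickness of 21 mm. The base is a full 320×276 slab on the floor; four walls sit on top of the base. The front and back walls (the −y and +y sides) span the full width; the two side walls fit between them.

The open box has a circular hole of radius 18 mm through its front wall, centred at (x = 66, z = 98).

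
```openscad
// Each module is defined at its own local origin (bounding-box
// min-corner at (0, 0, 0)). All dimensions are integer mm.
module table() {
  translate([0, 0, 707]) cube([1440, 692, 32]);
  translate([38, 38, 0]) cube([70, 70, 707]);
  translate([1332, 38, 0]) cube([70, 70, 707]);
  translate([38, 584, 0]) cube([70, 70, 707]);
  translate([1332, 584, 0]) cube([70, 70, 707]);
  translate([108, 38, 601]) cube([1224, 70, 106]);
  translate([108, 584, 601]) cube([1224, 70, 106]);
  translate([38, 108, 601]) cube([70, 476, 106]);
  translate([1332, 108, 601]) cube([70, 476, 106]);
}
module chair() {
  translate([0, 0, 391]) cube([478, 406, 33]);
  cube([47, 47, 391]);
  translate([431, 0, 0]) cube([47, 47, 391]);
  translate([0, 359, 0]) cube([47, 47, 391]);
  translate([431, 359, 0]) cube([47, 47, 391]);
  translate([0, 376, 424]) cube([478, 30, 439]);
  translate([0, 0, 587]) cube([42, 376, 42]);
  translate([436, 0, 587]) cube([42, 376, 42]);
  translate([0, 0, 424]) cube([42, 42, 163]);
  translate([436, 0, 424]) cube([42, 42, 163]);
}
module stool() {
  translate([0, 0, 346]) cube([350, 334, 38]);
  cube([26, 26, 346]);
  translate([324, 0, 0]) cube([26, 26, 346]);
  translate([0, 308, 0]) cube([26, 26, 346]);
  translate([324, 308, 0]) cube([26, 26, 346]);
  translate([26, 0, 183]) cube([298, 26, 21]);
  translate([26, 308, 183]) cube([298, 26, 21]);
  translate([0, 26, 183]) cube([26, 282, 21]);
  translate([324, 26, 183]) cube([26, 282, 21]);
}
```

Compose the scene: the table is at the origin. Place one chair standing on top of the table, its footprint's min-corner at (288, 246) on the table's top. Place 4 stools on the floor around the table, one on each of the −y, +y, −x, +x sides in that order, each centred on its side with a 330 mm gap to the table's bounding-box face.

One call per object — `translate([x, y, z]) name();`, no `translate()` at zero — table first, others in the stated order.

table();
translate([288, 246, 739]) chair();
translate([545, -664, 0]) stool();
translate([545, 1022, 0]) stool();
translate([-680, 179, 0]) stool();
translate([1770, 179, 0]) stool();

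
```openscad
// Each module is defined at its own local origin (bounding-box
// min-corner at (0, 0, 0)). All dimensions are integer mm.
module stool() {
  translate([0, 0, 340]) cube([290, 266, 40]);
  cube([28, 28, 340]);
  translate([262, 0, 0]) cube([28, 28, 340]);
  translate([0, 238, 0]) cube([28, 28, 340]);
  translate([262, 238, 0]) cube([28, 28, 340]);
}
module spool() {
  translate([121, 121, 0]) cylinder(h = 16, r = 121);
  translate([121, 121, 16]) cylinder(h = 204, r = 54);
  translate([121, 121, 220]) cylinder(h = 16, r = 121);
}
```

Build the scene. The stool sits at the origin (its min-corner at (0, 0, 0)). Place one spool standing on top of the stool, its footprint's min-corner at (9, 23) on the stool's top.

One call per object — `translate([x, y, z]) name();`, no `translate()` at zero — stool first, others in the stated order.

stool();
translate([9, 23, 380]) spool();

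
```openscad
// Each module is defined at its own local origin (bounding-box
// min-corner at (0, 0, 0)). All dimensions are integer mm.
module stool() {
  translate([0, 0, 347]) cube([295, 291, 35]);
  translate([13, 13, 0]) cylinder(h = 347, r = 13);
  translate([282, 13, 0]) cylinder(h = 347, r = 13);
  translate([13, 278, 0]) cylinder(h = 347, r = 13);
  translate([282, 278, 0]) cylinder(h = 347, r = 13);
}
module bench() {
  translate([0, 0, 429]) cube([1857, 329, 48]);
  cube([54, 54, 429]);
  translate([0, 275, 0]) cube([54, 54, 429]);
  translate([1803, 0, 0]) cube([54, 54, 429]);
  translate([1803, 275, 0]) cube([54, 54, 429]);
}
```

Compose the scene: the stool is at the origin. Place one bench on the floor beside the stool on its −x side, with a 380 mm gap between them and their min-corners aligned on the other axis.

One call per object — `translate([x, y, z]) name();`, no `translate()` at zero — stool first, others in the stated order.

stool();
translate([-2237, 0, 0]) bench();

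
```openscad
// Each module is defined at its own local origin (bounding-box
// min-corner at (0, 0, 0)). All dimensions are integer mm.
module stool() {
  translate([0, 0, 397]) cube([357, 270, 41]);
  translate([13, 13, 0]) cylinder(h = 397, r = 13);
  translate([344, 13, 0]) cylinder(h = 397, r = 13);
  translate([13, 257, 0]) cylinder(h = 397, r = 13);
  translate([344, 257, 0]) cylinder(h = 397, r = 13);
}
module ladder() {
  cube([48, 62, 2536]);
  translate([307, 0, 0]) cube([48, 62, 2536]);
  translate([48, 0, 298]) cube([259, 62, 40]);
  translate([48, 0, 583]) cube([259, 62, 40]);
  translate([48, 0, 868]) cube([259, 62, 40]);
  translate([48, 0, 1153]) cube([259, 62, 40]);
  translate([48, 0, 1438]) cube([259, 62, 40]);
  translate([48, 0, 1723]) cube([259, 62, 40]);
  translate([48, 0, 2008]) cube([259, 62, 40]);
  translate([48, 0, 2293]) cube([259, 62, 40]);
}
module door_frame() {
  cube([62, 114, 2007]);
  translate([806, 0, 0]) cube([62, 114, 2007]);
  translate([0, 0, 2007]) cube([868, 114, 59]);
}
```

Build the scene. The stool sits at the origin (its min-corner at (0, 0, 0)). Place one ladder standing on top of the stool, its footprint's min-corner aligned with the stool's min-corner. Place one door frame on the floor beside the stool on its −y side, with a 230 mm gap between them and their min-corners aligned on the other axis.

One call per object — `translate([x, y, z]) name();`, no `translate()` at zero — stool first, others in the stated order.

stool();
translate([0, 0, 438]) ladder();
translate([0, -344, 0]) door_frame();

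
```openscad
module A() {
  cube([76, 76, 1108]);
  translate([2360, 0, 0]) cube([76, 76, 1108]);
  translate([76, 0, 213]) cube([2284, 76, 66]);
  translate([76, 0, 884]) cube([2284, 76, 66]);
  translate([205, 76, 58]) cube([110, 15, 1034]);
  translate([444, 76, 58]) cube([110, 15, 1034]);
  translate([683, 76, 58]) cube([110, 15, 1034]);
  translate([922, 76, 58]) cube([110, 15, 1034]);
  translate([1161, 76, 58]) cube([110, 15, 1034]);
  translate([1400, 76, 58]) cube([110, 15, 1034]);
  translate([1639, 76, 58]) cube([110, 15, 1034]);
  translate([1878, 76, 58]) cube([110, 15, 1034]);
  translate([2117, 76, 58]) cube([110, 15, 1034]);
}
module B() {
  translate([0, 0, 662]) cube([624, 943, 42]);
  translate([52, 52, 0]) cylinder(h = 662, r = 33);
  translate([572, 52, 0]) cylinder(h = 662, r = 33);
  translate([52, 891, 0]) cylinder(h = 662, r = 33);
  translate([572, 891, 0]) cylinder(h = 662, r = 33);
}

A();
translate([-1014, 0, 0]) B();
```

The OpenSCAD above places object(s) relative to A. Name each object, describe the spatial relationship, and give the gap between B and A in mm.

A is a fence section. B is a table. The table is on the floor beside the fence section on its −x side. The gap between the table and the fence section is 390 mm.

The table's nearest face is 390 mm from the fence section's −x face.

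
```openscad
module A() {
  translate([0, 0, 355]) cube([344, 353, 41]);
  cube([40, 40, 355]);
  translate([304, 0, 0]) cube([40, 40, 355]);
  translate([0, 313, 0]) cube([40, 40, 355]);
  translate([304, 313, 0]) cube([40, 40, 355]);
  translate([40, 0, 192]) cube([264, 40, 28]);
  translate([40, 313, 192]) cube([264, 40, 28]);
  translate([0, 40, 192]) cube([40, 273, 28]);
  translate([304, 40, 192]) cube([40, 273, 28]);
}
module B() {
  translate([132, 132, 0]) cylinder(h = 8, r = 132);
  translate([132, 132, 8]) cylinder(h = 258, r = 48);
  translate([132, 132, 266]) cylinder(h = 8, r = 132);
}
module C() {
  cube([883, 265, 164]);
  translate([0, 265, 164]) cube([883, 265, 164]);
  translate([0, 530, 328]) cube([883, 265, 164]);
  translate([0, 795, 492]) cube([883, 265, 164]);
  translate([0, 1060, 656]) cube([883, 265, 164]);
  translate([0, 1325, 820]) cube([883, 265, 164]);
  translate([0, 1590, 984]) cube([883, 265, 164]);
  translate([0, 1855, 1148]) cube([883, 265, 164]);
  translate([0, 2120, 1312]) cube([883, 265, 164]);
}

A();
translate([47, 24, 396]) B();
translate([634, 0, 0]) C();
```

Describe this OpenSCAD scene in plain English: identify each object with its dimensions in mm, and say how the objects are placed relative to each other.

A is a simple wooden stool: a rectangular seat 344 mm (x) by 353 mm (y), 41 mm thick, top face at z = 396 mm, on four square legs, each 40×40 mm in cross-section. The legs rest on z = 0, each flush with a corner of the seat. Four stretchers, 40 mm wide and 28 mm tall, connect adjacent legs with their undersides at z = 192 mm, each running between the inner faces of the legs it joins and aligned with the legs' outer faces on the other axis.

B is a spool: two coaxial disc flanges of radius 132 mm and thickness 8 mm, joined by a core cylinder of radius 48 mm and height 258 mm. The lower flange rests on z = 0 and the three cylinders share a vertical axis.

C is a straight staircase of 9 solid steps. Each step is 883 mm wide (x), 265 mm deep (y, the going) and 164 mm tall (the rise). The first step rests on the floor; each subsequent step sits one going further in +y and one rise higher in +z, directly behind and above the previous step with no overlap.

The spool is on top of the stool. The staircase is on the floor beside the stool on its +x side.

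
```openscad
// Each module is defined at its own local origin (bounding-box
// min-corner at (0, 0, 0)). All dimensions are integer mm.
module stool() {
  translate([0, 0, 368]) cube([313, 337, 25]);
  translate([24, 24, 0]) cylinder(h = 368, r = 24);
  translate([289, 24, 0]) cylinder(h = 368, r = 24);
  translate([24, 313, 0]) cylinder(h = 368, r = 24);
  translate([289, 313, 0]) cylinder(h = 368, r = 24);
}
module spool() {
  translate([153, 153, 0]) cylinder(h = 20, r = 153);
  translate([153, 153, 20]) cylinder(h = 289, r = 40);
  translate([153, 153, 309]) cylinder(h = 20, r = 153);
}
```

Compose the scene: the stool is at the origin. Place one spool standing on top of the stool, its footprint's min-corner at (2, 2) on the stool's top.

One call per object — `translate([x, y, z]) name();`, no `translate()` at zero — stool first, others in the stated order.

stool();
translate([2, 2, 393]) spool();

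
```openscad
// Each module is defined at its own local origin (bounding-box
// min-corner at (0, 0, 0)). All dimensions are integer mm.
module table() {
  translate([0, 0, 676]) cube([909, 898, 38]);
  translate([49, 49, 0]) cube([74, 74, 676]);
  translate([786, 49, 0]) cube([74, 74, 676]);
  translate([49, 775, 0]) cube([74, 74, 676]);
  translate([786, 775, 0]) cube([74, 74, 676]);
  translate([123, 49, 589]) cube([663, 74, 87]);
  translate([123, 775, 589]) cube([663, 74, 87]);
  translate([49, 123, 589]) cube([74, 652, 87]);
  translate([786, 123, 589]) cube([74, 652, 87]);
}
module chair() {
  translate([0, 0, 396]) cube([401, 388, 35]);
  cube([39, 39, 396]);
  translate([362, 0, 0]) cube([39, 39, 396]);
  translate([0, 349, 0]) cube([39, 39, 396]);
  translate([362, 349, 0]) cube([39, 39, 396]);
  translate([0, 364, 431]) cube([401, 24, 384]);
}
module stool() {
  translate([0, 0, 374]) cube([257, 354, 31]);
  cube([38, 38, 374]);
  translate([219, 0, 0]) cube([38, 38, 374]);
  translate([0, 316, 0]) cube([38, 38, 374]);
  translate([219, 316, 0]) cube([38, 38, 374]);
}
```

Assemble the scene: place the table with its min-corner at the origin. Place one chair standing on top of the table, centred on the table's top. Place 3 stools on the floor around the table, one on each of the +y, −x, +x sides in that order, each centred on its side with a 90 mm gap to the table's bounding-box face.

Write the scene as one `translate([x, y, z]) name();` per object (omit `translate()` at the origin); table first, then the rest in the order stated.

table();
translate([254, 255, 714]) chair();
translate([326, 988, 0]) stool();
translate([-347, 272, 0]) stool();
translate([999, 272, 0]) stool();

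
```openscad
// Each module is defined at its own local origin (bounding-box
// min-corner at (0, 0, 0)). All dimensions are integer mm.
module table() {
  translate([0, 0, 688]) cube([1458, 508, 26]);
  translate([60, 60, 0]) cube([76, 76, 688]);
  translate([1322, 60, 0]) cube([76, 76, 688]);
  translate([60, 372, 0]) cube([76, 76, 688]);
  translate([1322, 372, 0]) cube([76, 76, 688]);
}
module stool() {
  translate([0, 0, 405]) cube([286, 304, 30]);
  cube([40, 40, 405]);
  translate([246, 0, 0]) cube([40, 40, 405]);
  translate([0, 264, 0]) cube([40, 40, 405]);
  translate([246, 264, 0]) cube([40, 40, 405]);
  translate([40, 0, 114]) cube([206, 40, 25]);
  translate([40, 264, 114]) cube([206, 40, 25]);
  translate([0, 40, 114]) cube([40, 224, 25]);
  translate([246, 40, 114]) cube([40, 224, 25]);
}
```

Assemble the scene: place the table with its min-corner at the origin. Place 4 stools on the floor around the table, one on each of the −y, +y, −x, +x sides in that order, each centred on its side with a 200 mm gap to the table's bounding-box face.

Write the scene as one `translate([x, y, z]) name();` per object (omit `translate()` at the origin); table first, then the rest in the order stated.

table();
translate([586, -504, 0]) stool();
translate([586, 708, 0]) stool();
translate([-486, 102, 0]) stool();
translate([1658, 102, 0]) stool();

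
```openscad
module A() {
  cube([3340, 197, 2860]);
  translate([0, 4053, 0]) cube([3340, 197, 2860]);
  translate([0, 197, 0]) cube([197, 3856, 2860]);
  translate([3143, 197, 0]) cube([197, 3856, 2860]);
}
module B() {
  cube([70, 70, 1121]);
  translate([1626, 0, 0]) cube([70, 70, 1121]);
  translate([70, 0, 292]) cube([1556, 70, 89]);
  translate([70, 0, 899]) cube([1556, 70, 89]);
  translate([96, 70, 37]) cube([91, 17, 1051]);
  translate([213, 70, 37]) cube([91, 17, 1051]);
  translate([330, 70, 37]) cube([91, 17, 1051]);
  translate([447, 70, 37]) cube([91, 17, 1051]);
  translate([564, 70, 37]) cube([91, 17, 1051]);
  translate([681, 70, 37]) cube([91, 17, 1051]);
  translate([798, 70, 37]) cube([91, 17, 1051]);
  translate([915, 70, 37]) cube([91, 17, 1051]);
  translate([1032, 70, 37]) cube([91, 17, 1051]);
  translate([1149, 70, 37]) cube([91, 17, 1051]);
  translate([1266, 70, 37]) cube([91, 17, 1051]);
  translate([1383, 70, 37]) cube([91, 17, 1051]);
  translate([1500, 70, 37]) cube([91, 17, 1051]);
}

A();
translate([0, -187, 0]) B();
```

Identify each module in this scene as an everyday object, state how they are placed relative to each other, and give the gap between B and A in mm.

A is a house frame. B is a fence section. The fence section is on the floor beside the house frame on its −y side. The gap between the fence section and the house frame is 100 mm.

The fence section's nearest face is 100 mm from the house frame's −y face.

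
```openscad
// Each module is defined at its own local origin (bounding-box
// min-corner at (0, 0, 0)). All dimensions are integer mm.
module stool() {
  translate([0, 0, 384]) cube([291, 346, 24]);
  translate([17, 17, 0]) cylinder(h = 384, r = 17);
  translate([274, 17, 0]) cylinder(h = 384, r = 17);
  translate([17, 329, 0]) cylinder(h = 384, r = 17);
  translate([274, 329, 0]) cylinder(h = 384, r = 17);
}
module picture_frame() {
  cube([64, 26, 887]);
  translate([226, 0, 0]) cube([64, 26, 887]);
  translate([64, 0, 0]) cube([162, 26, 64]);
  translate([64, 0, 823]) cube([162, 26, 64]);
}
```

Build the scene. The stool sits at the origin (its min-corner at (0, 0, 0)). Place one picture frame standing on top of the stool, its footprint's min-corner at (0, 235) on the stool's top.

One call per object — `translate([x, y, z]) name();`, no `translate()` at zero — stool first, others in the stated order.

stool();
translate([0, 235, 408]) picture_frame();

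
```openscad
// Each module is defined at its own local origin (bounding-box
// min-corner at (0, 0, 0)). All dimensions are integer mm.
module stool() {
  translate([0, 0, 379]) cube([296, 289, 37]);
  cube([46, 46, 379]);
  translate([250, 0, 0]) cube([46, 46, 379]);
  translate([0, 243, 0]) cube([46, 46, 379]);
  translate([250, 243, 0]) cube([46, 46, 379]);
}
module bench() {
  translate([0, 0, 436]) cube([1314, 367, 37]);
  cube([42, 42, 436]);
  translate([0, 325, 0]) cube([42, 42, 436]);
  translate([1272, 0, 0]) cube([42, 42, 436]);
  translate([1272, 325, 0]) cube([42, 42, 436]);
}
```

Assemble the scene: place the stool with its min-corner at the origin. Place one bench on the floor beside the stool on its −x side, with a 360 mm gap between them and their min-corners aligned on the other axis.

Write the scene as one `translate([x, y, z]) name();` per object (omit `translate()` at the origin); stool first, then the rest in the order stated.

stool();
translate([-1674, 0, 0]) bench();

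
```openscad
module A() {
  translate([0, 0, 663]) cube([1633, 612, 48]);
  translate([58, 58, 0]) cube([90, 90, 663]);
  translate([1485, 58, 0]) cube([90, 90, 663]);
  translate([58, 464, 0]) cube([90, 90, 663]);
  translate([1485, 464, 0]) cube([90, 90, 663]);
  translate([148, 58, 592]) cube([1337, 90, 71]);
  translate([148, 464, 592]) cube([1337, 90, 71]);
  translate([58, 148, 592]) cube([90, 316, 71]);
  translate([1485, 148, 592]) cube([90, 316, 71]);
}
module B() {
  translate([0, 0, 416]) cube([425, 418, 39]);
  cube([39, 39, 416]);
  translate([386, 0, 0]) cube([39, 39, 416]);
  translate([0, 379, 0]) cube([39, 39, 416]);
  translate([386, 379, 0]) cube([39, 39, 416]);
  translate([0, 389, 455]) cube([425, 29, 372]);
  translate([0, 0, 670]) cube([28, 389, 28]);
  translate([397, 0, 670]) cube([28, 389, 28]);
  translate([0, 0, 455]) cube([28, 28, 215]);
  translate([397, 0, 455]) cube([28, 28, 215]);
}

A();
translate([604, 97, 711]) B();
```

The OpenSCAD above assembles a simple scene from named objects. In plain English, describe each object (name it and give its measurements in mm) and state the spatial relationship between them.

A is a table: top 1633 mm (x) × 612 mm (y), 48 mm thick, upper face at z = 711 mm, on four 90×90 mm square legs, each inset 58 mm from the nearest pair of top edges, running from z = 0 to the bottom of the top. Four apron rails, 90 mm thick and 71 mm tall, run between adjacent legs with their top edges flush with the underside of the top and their outer faces flush with the legs' outer faces.

B is a chair. The seat is a 425×418×39 mm slab with its top at z = 455 mm, on four 39×39 mm corner legs (flush with the seat edges, standing on z = 0). A flat backrest 29 mm thick, 372 mm tall, spans the full seat width and rises from the seat top along its +y edge, rear face flush with the rear of the seat. Two armrests of 28×28 mm section run along each side from the seat's front edge to the front of the backrest, top faces 243 mm above the seat top and outer faces flush with the seat's x-edges; a 28×28 mm post under the front of each armrest stands on the seat at the front corner.

The chair is on top of the table, centred.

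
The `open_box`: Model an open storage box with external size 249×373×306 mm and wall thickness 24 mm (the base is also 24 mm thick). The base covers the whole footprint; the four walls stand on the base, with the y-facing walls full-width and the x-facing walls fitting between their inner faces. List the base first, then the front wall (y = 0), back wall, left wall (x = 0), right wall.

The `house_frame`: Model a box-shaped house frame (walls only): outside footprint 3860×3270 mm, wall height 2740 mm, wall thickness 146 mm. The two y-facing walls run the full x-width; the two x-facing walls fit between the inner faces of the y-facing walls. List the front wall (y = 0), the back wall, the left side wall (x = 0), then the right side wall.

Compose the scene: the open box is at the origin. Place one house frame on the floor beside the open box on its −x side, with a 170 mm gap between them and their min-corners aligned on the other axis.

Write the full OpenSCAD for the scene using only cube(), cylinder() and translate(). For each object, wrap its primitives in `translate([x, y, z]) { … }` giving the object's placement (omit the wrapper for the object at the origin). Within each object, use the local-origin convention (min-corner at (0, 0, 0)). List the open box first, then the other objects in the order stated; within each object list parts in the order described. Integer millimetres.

cube([249, 373, 24]);
translate([0, 0, 24]) cube([249, 24, 282]);
translate([0, 349, 24]) cube([249, 24, 282]);
translate([0, 24, 24]) cube([24, 325, 282]);
translate([225, 24, 24]) cube([24, 325, 282]);
translate([-4030, 0, 0]) {
  cube([3860, 146, 2740]);
  translate([0, 3124, 0]) cube([3860, 146, 2740]);
  translate([0, 146, 0]) cube([146, 2978, 2740]);
  translate([3714, 146, 0]) cube([146, 2978, 2740]);
}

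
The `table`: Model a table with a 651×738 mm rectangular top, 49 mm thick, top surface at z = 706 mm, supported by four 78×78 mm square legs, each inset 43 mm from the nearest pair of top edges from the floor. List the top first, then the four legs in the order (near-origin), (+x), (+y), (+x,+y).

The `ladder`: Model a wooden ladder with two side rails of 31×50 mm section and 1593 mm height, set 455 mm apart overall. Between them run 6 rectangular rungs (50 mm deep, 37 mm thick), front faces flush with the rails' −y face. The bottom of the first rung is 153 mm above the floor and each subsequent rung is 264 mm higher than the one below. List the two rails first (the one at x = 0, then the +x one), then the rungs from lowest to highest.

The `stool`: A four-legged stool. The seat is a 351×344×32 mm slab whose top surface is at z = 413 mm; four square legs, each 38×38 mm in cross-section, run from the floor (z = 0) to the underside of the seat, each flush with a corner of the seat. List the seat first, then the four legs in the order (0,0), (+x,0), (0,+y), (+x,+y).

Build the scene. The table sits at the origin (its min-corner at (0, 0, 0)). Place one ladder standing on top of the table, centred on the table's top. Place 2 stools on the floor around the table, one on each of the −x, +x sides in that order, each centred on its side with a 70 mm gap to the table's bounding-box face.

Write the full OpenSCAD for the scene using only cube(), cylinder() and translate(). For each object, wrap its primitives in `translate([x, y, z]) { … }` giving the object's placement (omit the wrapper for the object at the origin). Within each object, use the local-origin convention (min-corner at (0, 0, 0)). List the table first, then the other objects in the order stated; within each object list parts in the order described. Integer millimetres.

translate([0, 0, 657]) cube([651, 738, 49]);
translate([43, 43, 0]) cube([78, 78, 657]);
translate([530, 43, 0]) cube([78, 78, 657]);
translate([43, 617, 0]) cube([78, 78, 657]);
translate([530, 617, 0]) cube([78, 78, 657]);
translate([98, 344, 706]) {
  cube([31, 50, 1593]);
  translate([424, 0, 0]) cube([31, 50, 1593]);
  translate([31, 0, 153]) cube([393, 50, 37]);
  translate([31, 0, 417]) cube([393, 50, 37]);
  translate([31, 0, 681]) cube([393, 50, 37]);
  translate([31, 0, 945]) cube([393, 50, 37]);
  translate([31, 0, 1209]) cube([393, 50, 37]);
  translate([31, 0, 1473]) cube([393, 50, 37]);
}
translate([-421, 197, 0]) {
  translate([0, 0, 381]) cube([351, 344, 32]);
  cube([38, 38, 381]);
  translate([313, 0, 0]) cube([38, 38, 381]);
  translate([0, 306, 0]) cube([38, 38, 381]);
  translate([313, 306, 0]) cube([38, 38, 381]);
}
translate([721, 197, 0]) {
  translate([0, 0, 381]) cube([351, 344, 32]);
  cube([38, 38, 381]);
  translate([313, 0, 0]) cube([38, 38, 381]);
  translate([0, 306, 0]) cube([38, 38, 381]);
  translate([313, 306, 0]) cube([38, 38, 381]);
}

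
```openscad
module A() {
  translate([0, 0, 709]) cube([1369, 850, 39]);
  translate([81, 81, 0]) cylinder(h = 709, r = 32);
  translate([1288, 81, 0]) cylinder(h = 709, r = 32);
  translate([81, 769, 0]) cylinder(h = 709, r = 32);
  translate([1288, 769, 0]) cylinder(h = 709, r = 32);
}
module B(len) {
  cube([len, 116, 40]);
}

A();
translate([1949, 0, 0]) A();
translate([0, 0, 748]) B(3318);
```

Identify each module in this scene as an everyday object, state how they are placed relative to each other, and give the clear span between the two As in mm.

Second table starts at x = 1949; first ends at x = 1369; clear span = 1949 − 1369 = 580 mm.

A is a table. B is a beam. A beam spans the tops of two tables. The clear span between the two tables is 580 mm.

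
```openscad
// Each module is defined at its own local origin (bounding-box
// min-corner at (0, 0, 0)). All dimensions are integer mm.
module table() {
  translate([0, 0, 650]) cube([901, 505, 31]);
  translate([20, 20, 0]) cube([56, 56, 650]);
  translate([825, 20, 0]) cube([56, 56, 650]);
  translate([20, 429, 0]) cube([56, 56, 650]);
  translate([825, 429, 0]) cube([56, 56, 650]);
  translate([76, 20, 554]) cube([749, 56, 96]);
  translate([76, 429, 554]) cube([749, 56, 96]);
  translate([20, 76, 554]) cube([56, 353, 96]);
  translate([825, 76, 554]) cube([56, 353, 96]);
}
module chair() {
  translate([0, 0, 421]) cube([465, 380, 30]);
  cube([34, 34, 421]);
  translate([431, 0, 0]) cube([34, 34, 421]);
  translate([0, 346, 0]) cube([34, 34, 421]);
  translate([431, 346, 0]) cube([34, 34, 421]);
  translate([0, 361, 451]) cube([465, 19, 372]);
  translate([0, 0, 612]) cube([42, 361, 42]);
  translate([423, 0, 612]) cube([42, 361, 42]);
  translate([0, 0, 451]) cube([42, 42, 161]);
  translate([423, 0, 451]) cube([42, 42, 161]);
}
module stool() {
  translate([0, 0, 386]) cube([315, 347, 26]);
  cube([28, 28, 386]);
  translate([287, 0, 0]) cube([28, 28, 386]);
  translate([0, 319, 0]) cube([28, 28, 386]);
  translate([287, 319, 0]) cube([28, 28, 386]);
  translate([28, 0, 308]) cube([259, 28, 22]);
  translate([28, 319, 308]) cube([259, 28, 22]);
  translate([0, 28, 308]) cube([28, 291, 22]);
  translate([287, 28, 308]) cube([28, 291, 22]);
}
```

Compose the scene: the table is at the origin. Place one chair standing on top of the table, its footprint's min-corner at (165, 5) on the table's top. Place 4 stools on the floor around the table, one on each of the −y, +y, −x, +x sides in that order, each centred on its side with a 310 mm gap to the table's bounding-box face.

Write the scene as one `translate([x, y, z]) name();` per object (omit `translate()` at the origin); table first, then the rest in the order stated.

table();
translate([165, 5, 681]) chair();
translate([293, -657, 0]) stool();
translate([293, 815, 0]) stool();
translate([-625, 79, 0]) stool();
translate([1211, 79, 0]) stool();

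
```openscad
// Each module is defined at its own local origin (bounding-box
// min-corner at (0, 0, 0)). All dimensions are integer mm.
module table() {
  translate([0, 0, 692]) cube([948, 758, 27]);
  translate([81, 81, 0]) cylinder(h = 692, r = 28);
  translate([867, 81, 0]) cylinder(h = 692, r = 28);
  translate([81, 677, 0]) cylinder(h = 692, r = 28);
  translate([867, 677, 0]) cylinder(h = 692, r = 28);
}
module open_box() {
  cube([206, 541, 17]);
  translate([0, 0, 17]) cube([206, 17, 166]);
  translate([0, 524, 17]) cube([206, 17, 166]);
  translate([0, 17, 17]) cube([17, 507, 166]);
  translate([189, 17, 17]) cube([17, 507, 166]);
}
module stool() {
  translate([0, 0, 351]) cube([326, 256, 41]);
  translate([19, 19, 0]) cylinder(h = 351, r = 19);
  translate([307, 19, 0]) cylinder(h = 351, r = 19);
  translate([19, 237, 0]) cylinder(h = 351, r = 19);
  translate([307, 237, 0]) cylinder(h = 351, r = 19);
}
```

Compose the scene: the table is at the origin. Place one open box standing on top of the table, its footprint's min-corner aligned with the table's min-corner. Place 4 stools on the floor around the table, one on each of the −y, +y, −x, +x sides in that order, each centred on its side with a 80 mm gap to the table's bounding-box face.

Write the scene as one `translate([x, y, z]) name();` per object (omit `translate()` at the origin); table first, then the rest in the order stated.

table();
translate([0, 0, 719]) open_box();
translate([311, -336, 0]) stool();
translate([311, 838, 0]) stool();
translate([-406, 251, 0]) stool();
translate([1028, 251, 0]) stool();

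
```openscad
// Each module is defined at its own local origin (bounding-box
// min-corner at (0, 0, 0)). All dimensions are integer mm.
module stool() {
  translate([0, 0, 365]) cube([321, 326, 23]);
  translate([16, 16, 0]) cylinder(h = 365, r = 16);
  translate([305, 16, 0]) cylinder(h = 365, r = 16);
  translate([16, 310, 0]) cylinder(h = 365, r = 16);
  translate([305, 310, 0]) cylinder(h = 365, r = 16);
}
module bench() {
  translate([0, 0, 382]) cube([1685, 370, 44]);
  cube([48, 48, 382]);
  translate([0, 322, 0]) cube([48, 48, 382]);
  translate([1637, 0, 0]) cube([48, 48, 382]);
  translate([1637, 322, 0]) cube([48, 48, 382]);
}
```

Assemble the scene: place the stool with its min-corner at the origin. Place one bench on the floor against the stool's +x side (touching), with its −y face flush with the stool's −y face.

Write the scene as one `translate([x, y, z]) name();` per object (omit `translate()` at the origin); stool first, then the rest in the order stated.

stool();
translate([321, 0, 0]) bench();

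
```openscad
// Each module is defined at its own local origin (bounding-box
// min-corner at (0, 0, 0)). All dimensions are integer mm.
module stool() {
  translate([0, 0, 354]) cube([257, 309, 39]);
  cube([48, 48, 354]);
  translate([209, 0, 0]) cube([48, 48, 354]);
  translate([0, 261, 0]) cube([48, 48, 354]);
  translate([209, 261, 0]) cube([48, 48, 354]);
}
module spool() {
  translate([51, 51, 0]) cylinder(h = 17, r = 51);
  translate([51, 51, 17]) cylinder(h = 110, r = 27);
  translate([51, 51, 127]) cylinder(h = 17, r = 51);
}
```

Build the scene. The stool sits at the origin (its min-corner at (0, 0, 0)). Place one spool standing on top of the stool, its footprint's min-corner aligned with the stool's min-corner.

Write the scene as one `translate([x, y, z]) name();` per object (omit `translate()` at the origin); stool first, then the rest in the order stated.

stool();
translate([0, 0, 393]) spool();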